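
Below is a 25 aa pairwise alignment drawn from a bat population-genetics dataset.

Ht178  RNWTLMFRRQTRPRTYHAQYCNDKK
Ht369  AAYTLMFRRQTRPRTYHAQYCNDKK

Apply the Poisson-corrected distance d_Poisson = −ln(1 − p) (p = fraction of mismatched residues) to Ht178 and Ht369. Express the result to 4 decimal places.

0.1278

The sequences differ at positions 1 (R/A), 2 (N/A), 3 (W/Y).
p = 3/25 = 0.120000.
d = −ln(1 − 0.120000) = −ln(0.880000) = 0.1278.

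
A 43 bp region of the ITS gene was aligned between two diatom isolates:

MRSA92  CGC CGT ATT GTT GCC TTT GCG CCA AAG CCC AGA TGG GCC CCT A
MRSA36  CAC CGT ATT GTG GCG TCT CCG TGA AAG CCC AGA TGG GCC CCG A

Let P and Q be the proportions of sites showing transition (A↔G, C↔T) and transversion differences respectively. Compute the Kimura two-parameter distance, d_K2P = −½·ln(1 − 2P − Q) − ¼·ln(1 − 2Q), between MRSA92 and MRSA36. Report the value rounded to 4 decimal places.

Mismatches occur at site 2 (G/A, transition), site 12 (T/G, transversion), site 15 (C/G, transversion), site 17 (T/C, transition), site 19 (G/C, transversion), site 22 (C/T, transition), site 23 (C/G, transversion), site 42 (T/G, transversion).
Of the 8 differences, 3 transitions and 5 transversions over 43 sites: P = 3/43 = 0.069767, Q = 5/43 = 0.116279.
d = −0.5·ln(0.744187) − 0.25·ln(0.767442) = −0.5·(-0.295463) − 0.25·(-0.264692) = 0.2139.

0.2139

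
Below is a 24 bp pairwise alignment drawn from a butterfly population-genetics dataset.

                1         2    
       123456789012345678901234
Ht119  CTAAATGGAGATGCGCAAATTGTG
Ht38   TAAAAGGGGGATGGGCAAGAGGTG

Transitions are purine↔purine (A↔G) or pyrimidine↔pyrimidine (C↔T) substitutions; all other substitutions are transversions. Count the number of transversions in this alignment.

5

Mismatches occur at site 1 (C↔T, transition), site 2 (T↔A, transversion), site 6 (T↔G, transversion), site 9 (A↔G, transition), site 14 (C↔G, transversion), site 19 (A↔G, transition), site 20 (T↔A, transversion), site 21 (T↔G, transversion).
Of the 8 differences, 3 transitions and 5 transversions, so the answer is 5.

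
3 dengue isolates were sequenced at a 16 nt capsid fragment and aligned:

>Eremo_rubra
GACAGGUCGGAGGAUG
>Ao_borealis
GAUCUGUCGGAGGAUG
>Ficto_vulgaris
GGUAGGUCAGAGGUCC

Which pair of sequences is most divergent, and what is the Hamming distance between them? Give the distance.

Pairwise Hamming distances:
  Eremo_rubra vs Ao_borealis: 3
  Eremo_rubra vs Ficto_vulgaris: 6
  Ao_borealis vs Ficto_vulgaris: 7
The largest is 7, between Ao_borealis and Ficto_vulgaris.

7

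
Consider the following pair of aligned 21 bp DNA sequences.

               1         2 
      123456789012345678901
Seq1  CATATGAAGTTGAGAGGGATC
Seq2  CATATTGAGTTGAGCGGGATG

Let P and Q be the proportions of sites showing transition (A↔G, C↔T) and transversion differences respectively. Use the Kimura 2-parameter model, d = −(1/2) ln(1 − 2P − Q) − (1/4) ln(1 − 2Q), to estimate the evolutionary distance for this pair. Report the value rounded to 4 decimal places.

Differing sites — 6:G/T (Tv); 7:A/G (Ti); 15:A/C (Tv); 21:C/G (Tv).
Of the 4 differences, 1 transition and 3 transversions over 21 sites: P = 1/21 = 0.047619, Q = 3/21 = 0.142857.
d = −0.5·ln(0.761905) − 0.25·ln(0.714286) = −0.5·(-0.271933) − 0.25·(-0.336472) = 0.2201.

0.2201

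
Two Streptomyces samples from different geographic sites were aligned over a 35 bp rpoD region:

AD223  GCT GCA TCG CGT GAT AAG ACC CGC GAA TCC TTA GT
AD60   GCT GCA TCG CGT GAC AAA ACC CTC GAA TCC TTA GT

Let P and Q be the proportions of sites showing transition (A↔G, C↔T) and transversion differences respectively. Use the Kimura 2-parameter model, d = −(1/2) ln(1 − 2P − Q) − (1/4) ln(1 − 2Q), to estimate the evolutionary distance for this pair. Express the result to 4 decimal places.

0.0918

Differing sites — 15:T/C (Ti); 18:G/A (Ti); 23:G/T (Tv).
Of the 3 differences, 2 transitions and 1 transversion over 35 sites: P = 2/35 = 0.057143, Q = 1/35 = 0.028571.
d = −0.5·ln(0.857143) − 0.25·ln(0.942858) = −0.5·(-0.154151) − 0.25·(-0.058840) = 0.0918.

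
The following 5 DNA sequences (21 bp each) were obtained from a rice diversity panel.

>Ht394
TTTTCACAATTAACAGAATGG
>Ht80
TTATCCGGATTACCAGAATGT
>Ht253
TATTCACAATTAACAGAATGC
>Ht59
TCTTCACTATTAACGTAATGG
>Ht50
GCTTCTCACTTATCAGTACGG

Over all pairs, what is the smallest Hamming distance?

Pairwise Hamming distances:
  Ht394 vs Ht80: 6
  Ht394 vs Ht253: 2
  Ht394 vs Ht59: 4
  Ht394 vs Ht50: 7
  Ht80 vs Ht253: 7
  Ht80 vs Ht59: 9
  Ht80 vs Ht50: 11
  Ht253 vs Ht59: 5
  Ht253 vs Ht50: 8
  Ht59 vs Ht50: 9
The smallest is 2, between Ht394 and Ht253.

2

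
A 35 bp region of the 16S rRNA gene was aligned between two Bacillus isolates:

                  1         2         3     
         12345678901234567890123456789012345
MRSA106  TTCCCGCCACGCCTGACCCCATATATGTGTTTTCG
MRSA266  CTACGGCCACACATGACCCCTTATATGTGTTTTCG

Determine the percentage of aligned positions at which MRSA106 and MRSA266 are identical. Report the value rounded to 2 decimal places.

Differing sites — 1:T/C; 3:C/A; 5:C/G; 11:G/A; 13:C/A; 21:A/T.
29 of the 35 sites match, so the percent identity is 29/35 × 100 = 82.86%.

82.86%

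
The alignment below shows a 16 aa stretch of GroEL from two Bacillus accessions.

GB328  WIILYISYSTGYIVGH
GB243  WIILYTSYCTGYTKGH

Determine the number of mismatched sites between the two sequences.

The sequences differ at positions 6 (I/T), 9 (S/C), 13 (I/T), 14 (V/K).
That gives 4 mismatches out of 16 aligned sites, so the Hamming distance is 4.

4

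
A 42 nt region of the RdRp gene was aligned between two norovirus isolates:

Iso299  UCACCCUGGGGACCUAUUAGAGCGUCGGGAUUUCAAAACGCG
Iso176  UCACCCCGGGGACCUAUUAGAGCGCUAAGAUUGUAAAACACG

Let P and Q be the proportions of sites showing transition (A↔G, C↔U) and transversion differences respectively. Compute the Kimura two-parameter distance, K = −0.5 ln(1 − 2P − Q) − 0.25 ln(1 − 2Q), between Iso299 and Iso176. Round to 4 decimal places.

0.2331

Mismatches occur at site 7 (U→C, transition), site 25 (U→C, transition), site 26 (C→U, transition), site 27 (G→A, transition), site 28 (G→A, transition), site 33 (U→G, transversion), site 34 (C→U, transition), site 40 (G→A, transition).
Of the 8 differences, 7 transitions and 1 transversion over 42 sites: P = 7/42 = 0.166667, Q = 1/42 = 0.023810.
d = −0.5·ln(0.642856) − 0.25·ln(0.952380) = −0.5·(-0.441835) − 0.25·(-0.048791) = 0.2331.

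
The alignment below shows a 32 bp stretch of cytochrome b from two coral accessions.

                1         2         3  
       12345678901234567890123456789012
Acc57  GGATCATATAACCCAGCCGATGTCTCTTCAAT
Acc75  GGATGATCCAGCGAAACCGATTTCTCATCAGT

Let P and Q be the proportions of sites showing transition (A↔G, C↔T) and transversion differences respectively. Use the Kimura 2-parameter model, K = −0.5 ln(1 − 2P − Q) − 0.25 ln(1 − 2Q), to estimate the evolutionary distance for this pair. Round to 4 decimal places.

Differing sites — 5:C/G (Tv); 8:A/C (Tv); 9:T/C (Ti); 11:A/G (Ti); 13:C/G (Tv); 14:C/A (Tv); 16:G/A (Ti); 22:G/T (Tv); 27:T/A (Tv); 31:A/G (Ti).
Of the 10 differences, 4 transitions and 6 transversions over 32 sites: P = 4/32 = 0.125000, Q = 6/32 = 0.187500.
d = −0.5·ln(0.562500) − 0.25·ln(0.625000) = −0.5·(-0.575364) − 0.25·(-0.470004) = 0.4052.

0.4052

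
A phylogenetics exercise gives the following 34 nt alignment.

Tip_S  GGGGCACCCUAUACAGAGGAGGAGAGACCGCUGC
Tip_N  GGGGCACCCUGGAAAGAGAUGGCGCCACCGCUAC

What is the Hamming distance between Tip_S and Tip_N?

9

The sequences differ at positions 11 (A/G), 12 (U/G), 14 (C/A), 19 (G/A), 20 (A/U), 23 (A/C), 25 (A/C), 26 (G/C), 33 (G/A).
That gives 9 mismatches out of 34 aligned sites, so the Hamming distance is 9.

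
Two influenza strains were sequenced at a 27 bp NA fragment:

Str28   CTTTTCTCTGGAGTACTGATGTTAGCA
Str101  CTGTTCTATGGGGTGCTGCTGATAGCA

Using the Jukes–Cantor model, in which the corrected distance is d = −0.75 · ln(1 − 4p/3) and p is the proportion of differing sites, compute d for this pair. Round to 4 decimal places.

0.2635

The sequences differ at positions 3 (T/G), 8 (C/A), 12 (A/G), 15 (A/G), 19 (A/C), 22 (T/A).
p = 6/27 = 0.222222.
d = −0.75 · ln(1 − (4/3)·0.222222) = −0.75 · ln(0.703704) = −0.75 · (-0.351397) = 0.2635.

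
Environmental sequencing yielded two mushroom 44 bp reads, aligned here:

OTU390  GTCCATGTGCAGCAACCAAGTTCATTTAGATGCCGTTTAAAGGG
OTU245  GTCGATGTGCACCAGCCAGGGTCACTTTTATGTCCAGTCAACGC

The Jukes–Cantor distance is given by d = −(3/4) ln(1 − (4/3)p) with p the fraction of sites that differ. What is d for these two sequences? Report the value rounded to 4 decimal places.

Differing sites — 4:C/G; 12:G/C; 15:A/G; 19:A/G; 21:T/G; 25:T/C; 28:A/T; 29:G/T; 33:C/T; 35:G/C; 36:T/A; 37:T/G; 39:A/C; 42:G/C; 44:G/C.
p = 15/44 = 0.340909.
d = −0.75 · ln(1 − (4/3)·0.340909) = −0.75 · ln(0.545455) = −0.75 · (-0.606135) = 0.4546.

0.4546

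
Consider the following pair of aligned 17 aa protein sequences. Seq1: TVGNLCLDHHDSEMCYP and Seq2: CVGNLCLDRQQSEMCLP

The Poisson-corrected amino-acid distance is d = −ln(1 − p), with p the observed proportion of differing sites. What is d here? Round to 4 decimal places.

0.3483

Differing sites — 1:T/C; 9:H/R; 10:H/Q; 11:D/Q; 16:Y/L.
p = 5/17 = 0.294118.
d = −ln(1 − 0.294118) = −ln(0.705882) = 0.3483.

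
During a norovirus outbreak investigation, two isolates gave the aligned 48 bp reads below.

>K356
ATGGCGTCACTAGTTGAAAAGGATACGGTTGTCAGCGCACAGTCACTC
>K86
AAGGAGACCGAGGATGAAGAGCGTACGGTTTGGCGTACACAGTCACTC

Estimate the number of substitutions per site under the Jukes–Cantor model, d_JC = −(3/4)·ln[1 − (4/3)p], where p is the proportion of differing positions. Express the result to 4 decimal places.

0.4793

Differing sites — 2:T/A; 5:C/A; 7:T/A; 9:A/C; 10:C/G; 11:T/A; 12:A/G; 14:T/A; 19:A/G; 22:G/C; 23:A/G; 31:G/T; 32:T/G; 33:C/G; 34:A/C; 36:C/T; 37:G/A.
p = 17/48 = 0.354167.
d = −0.75 · ln(1 − (4/3)·0.354167) = −0.75 · ln(0.527777) = −0.75 · (-0.639081) = 0.4793.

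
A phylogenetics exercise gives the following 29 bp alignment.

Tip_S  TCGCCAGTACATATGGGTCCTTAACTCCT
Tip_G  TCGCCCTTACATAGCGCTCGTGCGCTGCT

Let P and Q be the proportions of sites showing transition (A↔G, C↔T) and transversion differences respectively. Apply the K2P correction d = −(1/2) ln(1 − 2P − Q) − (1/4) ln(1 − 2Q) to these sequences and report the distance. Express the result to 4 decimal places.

Mismatches occur at site 6 (A↔C, transversion), site 7 (G↔T, transversion), site 14 (T↔G, transversion), site 15 (G↔C, transversion), site 17 (G↔C, transversion), site 20 (C↔G, transversion), site 22 (T↔G, transversion), site 23 (A↔C, transversion), site 24 (A↔G, transition), site 27 (C↔G, transversion).
Of the 10 differences, 1 transition and 9 transversions over 29 sites: P = 1/29 = 0.034483, Q = 9/29 = 0.310345.
d = −0.5·ln(0.620689) − 0.25·ln(0.379310) = −0.5·(-0.476925) − 0.25·(-0.969401) = 0.4808.

0.4808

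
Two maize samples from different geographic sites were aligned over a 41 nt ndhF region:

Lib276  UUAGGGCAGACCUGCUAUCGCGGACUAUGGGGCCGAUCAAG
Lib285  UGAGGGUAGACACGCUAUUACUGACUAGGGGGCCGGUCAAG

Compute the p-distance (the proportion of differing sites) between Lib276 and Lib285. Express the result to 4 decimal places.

0.2195

The sequences differ at positions 2 (U/G), 7 (C/U), 12 (C/A), 13 (U/C), 19 (C/U), 20 (G/A), 22 (G/U), 28 (U/G), 36 (A/G).
There are 9 differences over 41 sites, so p = 9/41 = 0.2195.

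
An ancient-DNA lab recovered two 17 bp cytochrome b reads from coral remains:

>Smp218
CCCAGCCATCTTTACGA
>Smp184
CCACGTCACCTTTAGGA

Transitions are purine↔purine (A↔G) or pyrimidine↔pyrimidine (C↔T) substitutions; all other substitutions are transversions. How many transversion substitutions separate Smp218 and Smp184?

The sequences differ at positions 3 (C/A, transversion), 4 (A/C, transversion), 6 (C/T, transition), 9 (T/C, transition), 15 (C/G, transversion).
Of the 5 differences, 2 transitions and 3 transversions, so the answer is 3.

3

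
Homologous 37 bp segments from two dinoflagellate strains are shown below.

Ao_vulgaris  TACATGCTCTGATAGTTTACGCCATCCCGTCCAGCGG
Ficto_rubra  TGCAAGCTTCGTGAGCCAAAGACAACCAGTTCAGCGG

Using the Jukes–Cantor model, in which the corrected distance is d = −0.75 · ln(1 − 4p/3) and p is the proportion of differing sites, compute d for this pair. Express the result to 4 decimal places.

0.5266

Mismatches occur at site 2 (A↔G), site 5 (T↔A), site 9 (C↔T), site 10 (T↔C), site 12 (A↔T), site 13 (T↔G), site 16 (T↔C), site 17 (T↔C), site 18 (T↔A), site 20 (C↔A), site 22 (C↔A), site 25 (T↔A), site 28 (C↔A), site 31 (C↔T).
p = 14/37 = 0.378378.
d = −0.75 · ln(1 − (4/3)·0.378378) = −0.75 · ln(0.495496) = −0.75 · (-0.702196) = 0.5266.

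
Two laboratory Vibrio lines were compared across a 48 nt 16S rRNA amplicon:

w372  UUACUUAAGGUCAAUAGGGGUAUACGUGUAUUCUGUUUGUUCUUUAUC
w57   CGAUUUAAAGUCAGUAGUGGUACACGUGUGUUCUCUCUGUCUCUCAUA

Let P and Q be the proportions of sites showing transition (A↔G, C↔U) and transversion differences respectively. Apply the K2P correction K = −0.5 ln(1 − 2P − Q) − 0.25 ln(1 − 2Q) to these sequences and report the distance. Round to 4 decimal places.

0.4357

Mismatches occur at site 1 (U/C, transition), site 2 (U/G, transversion), site 4 (C/U, transition), site 9 (G/A, transition), site 14 (A/G, transition), site 18 (G/U, transversion), site 23 (U/C, transition), site 30 (A/G, transition), site 35 (G/C, transversion), site 37 (U/C, transition), site 41 (U/C, transition), site 42 (C/U, transition), site 43 (U/C, transition), site 45 (U/C, transition), site 48 (C/A, transversion).
Of the 15 differences, 11 transitions and 4 transversions over 48 sites: P = 11/48 = 0.229167, Q = 4/48 = 0.083333.
d = −0.5·ln(0.458333) − 0.25·ln(0.833334) = −0.5·(-0.780159) − 0.25·(-0.182321) = 0.4357.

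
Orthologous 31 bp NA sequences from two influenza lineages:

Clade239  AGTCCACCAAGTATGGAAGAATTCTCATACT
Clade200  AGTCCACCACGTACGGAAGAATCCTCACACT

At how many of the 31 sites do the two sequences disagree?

4

Differing sites — 10:A/C; 14:T/C; 23:T/C; 28:T/C.
That gives 4 mismatches out of 31 aligned sites, so the Hamming distance is 4.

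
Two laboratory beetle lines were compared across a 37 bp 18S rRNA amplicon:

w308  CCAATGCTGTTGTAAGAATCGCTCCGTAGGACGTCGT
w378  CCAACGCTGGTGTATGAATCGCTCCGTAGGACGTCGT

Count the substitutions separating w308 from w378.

3

Mismatches occur at site 5 (T↔C), site 10 (T↔G), site 15 (A↔T).
That gives 3 mismatches out of 37 aligned sites, so the Hamming distance is 3.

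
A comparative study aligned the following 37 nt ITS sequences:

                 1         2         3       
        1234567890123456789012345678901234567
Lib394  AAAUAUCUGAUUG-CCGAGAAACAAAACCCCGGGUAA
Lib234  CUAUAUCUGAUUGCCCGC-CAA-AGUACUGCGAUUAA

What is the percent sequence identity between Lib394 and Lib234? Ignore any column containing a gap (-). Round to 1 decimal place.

Excluding the 3 gap columns leaves 34 comparable sites.
Mismatches occur at site 1 (A/C), site 2 (A/U), site 18 (A/C), site 20 (A/C), site 25 (A/G), site 26 (A/U), site 29 (C/U), site 30 (C/G), site 33 (G/A), site 34 (G/U).
24 of the 34 comparable sites match, so the percent identity is 24/34 × 100 = 70.6%.

70.6%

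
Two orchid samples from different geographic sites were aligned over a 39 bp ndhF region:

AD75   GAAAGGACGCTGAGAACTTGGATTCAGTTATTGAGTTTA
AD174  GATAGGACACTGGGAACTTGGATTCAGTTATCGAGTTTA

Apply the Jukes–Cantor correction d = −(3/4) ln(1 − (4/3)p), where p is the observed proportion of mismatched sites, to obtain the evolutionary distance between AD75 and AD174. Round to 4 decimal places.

The sequences differ at positions 3 (A/T), 9 (G/A), 13 (A/G), 32 (T/C).
p = 4/39 = 0.102564.
d = −0.75 · ln(1 − (4/3)·0.102564) = −0.75 · ln(0.863248) = −0.75 · (-0.147053) = 0.1103.

0.1103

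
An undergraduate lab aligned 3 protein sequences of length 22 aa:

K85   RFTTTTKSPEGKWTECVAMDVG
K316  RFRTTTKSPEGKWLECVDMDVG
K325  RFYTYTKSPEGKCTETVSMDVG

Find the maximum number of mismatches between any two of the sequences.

Pairwise Hamming distances:
  K85 vs K316: 3
  K85 vs K325: 5
  K316 vs K325: 6
The largest is 6, between K316 and K325.

6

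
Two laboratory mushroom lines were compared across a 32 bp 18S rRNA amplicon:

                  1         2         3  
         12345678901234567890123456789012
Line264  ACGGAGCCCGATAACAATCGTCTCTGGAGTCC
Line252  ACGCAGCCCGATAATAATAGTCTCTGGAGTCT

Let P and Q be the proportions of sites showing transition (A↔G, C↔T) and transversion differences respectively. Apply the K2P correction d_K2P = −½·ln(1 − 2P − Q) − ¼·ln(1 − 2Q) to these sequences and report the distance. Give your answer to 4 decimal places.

0.1372

Mismatches occur at site 4 (G↔C, transversion), site 15 (C↔T, transition), site 19 (C↔A, transversion), site 32 (C↔T, transition).
Of the 4 differences, 2 transitions and 2 transversions over 32 sites: P = 2/32 = 0.062500, Q = 2/32 = 0.062500.
d = −0.5·ln(0.812500) − 0.25·ln(0.875000) = −0.5·(-0.207639) − 0.25·(-0.133531) = 0.1372.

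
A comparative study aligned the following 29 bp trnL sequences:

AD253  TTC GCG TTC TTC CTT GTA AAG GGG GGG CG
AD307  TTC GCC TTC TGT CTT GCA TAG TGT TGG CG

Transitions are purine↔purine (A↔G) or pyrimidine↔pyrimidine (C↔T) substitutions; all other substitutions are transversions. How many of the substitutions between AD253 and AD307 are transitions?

Mismatches occur at site 6 (G/C, transversion), site 11 (T/G, transversion), site 12 (C/T, transition), site 17 (T/C, transition), site 19 (A/T, transversion), site 22 (G/T, transversion), site 24 (G/T, transversion), site 25 (G/T, transversion).
Of the 8 differences, 2 transitions and 6 transversions, so the answer is 2.

2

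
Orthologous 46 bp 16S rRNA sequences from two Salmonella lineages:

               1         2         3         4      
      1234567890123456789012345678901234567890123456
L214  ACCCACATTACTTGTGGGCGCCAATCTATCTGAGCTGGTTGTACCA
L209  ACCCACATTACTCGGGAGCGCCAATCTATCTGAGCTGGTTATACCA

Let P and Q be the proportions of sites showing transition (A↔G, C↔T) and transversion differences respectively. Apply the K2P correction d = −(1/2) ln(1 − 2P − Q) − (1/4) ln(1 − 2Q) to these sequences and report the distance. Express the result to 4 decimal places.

The sequences differ at positions 13 (T/C, transition), 15 (T/G, transversion), 17 (G/A, transition), 41 (G/A, transition).
Of the 4 differences, 3 transitions and 1 transversion over 46 sites: P = 3/46 = 0.065217, Q = 1/46 = 0.021739.
d = −0.5·ln(0.847827) − 0.25·ln(0.956522) = −0.5·(-0.165079) − 0.25·(-0.044451) = 0.0937.

0.0937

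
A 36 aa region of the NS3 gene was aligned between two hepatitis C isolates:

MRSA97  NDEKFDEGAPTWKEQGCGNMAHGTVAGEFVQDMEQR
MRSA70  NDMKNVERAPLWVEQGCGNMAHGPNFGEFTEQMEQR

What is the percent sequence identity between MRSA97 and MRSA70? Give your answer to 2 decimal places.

66.67%

Mismatches occur at site 3 (E→M), site 5 (F→N), site 6 (D→V), site 8 (G→R), site 11 (T→L), site 13 (K→V), site 24 (T→P), site 25 (V→N), site 26 (A→F), site 30 (V→T), site 31 (Q→E), site 32 (D→Q).
24 of the 36 sites match, so the percent identity is 24/36 × 100 = 66.67%.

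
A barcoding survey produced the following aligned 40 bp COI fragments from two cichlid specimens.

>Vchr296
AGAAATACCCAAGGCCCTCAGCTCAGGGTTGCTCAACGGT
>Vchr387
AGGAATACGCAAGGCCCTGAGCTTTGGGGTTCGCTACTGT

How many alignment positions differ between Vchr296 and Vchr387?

10

Differing sites — 3:A/G; 9:C/G; 19:C/G; 24:C/T; 25:A/T; 29:T/G; 31:G/T; 33:T/G; 35:A/T; 38:G/T.
That gives 10 mismatches out of 40 aligned sites, so the Hamming distance is 10.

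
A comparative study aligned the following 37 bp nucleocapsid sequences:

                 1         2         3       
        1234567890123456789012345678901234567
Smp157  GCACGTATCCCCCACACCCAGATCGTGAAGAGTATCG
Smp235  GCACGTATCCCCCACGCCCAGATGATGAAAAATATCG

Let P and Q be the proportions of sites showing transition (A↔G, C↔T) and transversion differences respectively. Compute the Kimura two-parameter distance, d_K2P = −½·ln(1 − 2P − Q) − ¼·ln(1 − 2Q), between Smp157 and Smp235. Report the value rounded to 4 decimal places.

0.1532

The sequences differ at positions 16 (A/G, transition), 24 (C/G, transversion), 25 (G/A, transition), 30 (G/A, transition), 32 (G/A, transition).
Of the 5 differences, 4 transitions and 1 transversion over 37 sites: P = 4/37 = 0.108108, Q = 1/37 = 0.027027.
d = −0.5·ln(0.756757) − 0.25·ln(0.945946) = −0.5·(-0.278713) − 0.25·(-0.055570) = 0.1532.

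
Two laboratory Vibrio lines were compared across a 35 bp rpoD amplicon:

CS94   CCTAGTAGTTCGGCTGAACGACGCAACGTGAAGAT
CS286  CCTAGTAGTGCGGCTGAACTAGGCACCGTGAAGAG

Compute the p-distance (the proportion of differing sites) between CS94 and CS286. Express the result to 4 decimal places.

Differing sites — 10:T/G; 20:G/T; 22:C/G; 26:A/C; 35:T/G.
There are 5 differences over 35 sites, so p = 5/35 = 0.1429.

0.1429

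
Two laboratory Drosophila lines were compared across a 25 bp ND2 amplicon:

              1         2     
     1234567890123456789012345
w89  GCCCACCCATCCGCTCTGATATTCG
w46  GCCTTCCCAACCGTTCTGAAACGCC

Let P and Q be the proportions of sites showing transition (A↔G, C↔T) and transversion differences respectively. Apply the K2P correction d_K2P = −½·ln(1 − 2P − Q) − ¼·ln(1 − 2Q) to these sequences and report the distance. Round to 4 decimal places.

Differing sites — 4:C/T (Ti); 5:A/T (Tv); 10:T/A (Tv); 14:C/T (Ti); 20:T/A (Tv); 22:T/C (Ti); 23:T/G (Tv); 25:G/C (Tv).
Of the 8 differences, 3 transitions and 5 transversions over 25 sites: P = 3/25 = 0.120000, Q = 5/25 = 0.200000.
d = −0.5·ln(0.560000) − 0.25·ln(0.600000) = −0.5·(-0.579818) − 0.25·(-0.510826) = 0.4176.

0.4176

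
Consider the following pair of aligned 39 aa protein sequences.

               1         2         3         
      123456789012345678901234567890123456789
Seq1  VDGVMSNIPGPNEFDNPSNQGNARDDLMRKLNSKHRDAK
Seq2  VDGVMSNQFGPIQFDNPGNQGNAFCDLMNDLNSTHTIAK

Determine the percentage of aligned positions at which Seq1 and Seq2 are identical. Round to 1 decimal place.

Differing sites — 8:I/Q; 9:P/F; 12:N/I; 13:E/Q; 18:S/G; 24:R/F; 25:D/C; 29:R/N; 30:K/D; 34:K/T; 36:R/T; 37:D/I.
27 of the 39 sites match, so the percent identity is 27/39 × 100 = 69.2%.

69.2%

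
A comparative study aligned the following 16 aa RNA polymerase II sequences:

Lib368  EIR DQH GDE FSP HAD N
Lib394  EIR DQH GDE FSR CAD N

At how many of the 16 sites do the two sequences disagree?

2

Differing sites — 12:P/R; 13:H/C.
That gives 2 mismatches out of 16 aligned sites, so the Hamming distance is 2.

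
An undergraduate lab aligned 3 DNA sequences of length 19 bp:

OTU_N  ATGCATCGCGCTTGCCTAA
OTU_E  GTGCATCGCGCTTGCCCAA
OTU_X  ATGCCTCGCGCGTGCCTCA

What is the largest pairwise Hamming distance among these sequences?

Pairwise Hamming distances:
  OTU_N vs OTU_E: 2
  OTU_N vs OTU_X: 3
  OTU_E vs OTU_X: 5
The largest is 5, between OTU_E and OTU_X.

5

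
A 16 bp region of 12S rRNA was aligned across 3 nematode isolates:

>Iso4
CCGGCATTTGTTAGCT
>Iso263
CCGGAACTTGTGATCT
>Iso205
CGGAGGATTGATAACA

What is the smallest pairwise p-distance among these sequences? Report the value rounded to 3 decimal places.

0.250

Pairwise Hamming distances:
  Iso4 vs Iso263: 4
  Iso4 vs Iso205: 8
  Iso263 vs Iso205: 9
The smallest is 4 mismatches, between Iso4 and Iso263; p = 4/16 = 0.250.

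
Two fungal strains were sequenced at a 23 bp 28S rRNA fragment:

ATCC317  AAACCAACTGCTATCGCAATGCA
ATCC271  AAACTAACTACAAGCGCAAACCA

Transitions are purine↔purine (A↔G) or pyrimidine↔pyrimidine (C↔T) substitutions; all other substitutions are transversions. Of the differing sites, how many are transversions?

4

Mismatches occur at site 5 (C→T, transition), site 10 (G→A, transition), site 12 (T→A, transversion), site 14 (T→G, transversion), site 20 (T→A, transversion), site 21 (G→C, transversion).
Of the 6 differences, 2 transitions and 4 transversions, so the answer is 4.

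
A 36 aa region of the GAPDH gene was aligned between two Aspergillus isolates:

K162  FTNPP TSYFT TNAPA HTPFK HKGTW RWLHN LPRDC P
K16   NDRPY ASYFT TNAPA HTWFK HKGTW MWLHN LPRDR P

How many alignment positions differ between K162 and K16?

8

Mismatches occur at site 1 (F/N), site 2 (T/D), site 3 (N/R), site 5 (P/Y), site 6 (T/A), site 18 (P/W), site 26 (R/M), site 35 (C/R).
That gives 8 mismatches out of 36 aligned sites, so the Hamming distance is 8.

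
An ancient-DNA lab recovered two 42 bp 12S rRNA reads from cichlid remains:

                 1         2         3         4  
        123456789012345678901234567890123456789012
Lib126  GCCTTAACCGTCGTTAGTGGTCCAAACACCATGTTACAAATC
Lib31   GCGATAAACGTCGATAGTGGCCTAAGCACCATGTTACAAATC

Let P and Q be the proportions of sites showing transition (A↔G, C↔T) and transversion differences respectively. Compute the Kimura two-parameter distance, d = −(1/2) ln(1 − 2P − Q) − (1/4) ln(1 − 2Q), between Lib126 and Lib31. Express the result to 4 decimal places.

0.1888

Differing sites — 3:C/G (Tv); 4:T/A (Tv); 8:C/A (Tv); 14:T/A (Tv); 21:T/C (Ti); 23:C/T (Ti); 26:A/G (Ti).
Of the 7 differences, 3 transitions and 4 transversions over 42 sites: P = 3/42 = 0.071429, Q = 4/42 = 0.095238.
d = −0.5·ln(0.761904) − 0.25·ln(0.809524) = −0.5·(-0.271935) − 0.25·(-0.211309) = 0.1888.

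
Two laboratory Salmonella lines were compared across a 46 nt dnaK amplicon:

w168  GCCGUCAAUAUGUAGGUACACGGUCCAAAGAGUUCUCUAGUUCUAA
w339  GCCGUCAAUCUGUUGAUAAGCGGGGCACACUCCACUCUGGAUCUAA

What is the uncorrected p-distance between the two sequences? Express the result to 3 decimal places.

0.326

The sequences differ at positions 10 (A/C), 14 (A/U), 16 (G/A), 19 (C/A), 20 (A/G), 24 (U/G), 25 (C/G), 28 (A/C), 30 (G/C), 31 (A/U), 32 (G/C), 33 (U/C), 34 (U/A), 39 (A/G), 41 (U/A).
There are 15 differences over 46 sites, so p = 15/46 = 0.326.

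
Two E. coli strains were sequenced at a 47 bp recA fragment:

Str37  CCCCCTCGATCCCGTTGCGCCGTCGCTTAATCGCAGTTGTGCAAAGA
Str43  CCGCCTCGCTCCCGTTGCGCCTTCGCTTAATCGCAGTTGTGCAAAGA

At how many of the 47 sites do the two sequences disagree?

The sequences differ at positions 3 (C/G), 9 (A/C), 22 (G/T).
That gives 3 mismatches out of 47 aligned sites, so the Hamming distance is 3.

3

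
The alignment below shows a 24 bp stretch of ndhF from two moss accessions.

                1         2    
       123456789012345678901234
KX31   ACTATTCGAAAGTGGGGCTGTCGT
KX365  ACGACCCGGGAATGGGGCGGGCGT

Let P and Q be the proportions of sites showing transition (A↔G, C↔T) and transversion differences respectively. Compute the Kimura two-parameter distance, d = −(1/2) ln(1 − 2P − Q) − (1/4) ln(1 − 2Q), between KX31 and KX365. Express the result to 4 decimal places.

The sequences differ at positions 3 (T/G, transversion), 5 (T/C, transition), 6 (T/C, transition), 9 (A/G, transition), 10 (A/G, transition), 12 (G/A, transition), 19 (T/G, transversion), 21 (T/G, transversion).
Of the 8 differences, 5 transitions and 3 transversions over 24 sites: P = 5/24 = 0.208333, Q = 3/24 = 0.125000.
d = −0.5·ln(0.458334) − 0.25·ln(0.750000) = −0.5·(-0.780157) − 0.25·(-0.287682) = 0.4620.

0.4620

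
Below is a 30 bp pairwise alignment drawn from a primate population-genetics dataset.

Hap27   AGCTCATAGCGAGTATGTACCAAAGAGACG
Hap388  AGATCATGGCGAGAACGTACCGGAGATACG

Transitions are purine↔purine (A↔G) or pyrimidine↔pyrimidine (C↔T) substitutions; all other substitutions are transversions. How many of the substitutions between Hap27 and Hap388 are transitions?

4

Differing sites — 3:C/A (Tv); 8:A/G (Ti); 14:T/A (Tv); 16:T/C (Ti); 22:A/G (Ti); 23:A/G (Ti); 27:G/T (Tv).
Of the 7 differences, 4 transitions and 3 transversions, so the answer is 4.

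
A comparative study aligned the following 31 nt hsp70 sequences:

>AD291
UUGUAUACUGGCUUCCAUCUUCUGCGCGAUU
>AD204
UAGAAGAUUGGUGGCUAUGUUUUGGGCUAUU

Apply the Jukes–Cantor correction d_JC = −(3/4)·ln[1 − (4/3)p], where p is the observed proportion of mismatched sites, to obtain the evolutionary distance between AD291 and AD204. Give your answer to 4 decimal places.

The sequences differ at positions 2 (U/A), 4 (U/A), 6 (U/G), 8 (C/U), 12 (C/U), 13 (U/G), 14 (U/G), 16 (C/U), 19 (C/G), 22 (C/U), 25 (C/G), 28 (G/U).
p = 12/31 = 0.387097.
d = −0.75 · ln(1 − (4/3)·0.387097) = −0.75 · ln(0.483871) = −0.75 · (-0.725937) = 0.5445.

0.5445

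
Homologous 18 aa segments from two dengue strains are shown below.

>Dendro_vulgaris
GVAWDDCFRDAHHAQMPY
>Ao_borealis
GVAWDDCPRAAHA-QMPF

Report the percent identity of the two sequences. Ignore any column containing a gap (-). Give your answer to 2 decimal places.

76.47%

Excluding the 1 gap column leaves 17 comparable sites.
Differing sites — 8:F/P; 10:D/A; 13:H/A; 18:Y/F.
13 of the 17 comparable sites match, so the percent identity is 13/17 × 100 = 76.47%.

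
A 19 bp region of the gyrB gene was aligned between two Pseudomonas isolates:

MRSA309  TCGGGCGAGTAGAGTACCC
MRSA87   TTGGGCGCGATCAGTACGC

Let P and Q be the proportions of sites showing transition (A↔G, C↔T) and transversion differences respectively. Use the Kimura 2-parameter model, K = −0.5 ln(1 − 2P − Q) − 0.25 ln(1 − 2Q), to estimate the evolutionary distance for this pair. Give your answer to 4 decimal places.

0.4166

Differing sites — 2:C/T (Ti); 8:A/C (Tv); 10:T/A (Tv); 11:A/T (Tv); 12:G/C (Tv); 18:C/G (Tv).
Of the 6 differences, 1 transition and 5 transversions over 19 sites: P = 1/19 = 0.052632, Q = 5/19 = 0.263158.
d = −0.5·ln(0.631578) − 0.25·ln(0.473684) = −0.5·(-0.459534) − 0.25·(-0.747215) = 0.4166.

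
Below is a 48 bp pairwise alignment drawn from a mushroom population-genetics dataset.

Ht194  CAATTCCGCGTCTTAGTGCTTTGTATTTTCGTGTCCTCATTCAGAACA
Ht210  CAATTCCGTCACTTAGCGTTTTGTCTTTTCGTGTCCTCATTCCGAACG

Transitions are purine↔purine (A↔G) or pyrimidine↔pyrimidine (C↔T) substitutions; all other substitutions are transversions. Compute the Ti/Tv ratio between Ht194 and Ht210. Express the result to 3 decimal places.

Differing sites — 9:C/T (Ti); 10:G/C (Tv); 11:T/A (Tv); 17:T/C (Ti); 19:C/T (Ti); 25:A/C (Tv); 43:A/C (Tv); 48:A/G (Ti).
Of the 8 differences, 4 transitions and 4 transversions, so Ti/Tv = 4/4 = 1.000.

1.000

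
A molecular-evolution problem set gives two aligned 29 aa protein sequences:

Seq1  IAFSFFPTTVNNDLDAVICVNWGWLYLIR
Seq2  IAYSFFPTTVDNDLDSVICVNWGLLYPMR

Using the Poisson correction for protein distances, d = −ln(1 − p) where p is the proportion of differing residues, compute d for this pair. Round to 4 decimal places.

Differing sites — 3:F/Y; 11:N/D; 16:A/S; 24:W/L; 27:L/P; 28:I/M.
p = 6/29 = 0.206897.
d = −ln(1 − 0.206897) = −ln(0.793103) = 0.2318.

0.2318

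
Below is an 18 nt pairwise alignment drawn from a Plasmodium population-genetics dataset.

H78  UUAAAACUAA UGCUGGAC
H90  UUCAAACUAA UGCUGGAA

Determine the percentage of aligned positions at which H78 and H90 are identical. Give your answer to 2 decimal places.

The sequences differ at positions 3 (A/C), 18 (C/A).
16 of the 18 sites match, so the percent identity is 16/18 × 100 = 88.89%.

88.89%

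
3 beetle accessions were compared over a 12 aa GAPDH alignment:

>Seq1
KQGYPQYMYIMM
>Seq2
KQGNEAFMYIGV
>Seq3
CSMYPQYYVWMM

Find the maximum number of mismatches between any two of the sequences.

Pairwise Hamming distances:
  Seq1 vs Seq2: 6
  Seq1 vs Seq3: 6
  Seq2 vs Seq3: 12
The largest is 12, between Seq2 and Seq3.

12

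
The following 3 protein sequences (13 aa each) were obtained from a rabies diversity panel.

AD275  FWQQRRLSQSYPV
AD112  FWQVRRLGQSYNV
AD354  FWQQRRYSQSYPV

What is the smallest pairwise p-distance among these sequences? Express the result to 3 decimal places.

Pairwise Hamming distances:
  AD275 vs AD112: 3
  AD275 vs AD354: 1
  AD112 vs AD354: 4
The smallest is 1 mismatch, between AD275 and AD354; p = 1/13 = 0.077.

0.077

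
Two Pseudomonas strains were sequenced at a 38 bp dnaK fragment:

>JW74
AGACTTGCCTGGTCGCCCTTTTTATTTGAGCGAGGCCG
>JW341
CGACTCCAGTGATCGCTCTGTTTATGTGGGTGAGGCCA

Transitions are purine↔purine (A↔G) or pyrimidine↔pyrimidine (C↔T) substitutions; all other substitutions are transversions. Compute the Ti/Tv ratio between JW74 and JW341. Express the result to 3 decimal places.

Mismatches occur at site 1 (A↔C, transversion), site 6 (T↔C, transition), site 7 (G↔C, transversion), site 8 (C↔A, transversion), site 9 (C↔G, transversion), site 12 (G↔A, transition), site 17 (C↔T, transition), site 20 (T↔G, transversion), site 26 (T↔G, transversion), site 29 (A↔G, transition), site 31 (C↔T, transition), site 38 (G↔A, transition).
Of the 12 differences, 6 transitions and 6 transversions, so Ti/Tv = 6/6 = 1.000.

1.000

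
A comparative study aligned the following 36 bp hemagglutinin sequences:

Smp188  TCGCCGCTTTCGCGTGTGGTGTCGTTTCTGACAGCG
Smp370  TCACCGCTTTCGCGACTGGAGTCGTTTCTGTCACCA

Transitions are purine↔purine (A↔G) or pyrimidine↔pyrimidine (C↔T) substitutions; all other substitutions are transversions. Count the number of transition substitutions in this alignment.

Mismatches occur at site 3 (G→A, transition), site 15 (T→A, transversion), site 16 (G→C, transversion), site 20 (T→A, transversion), site 31 (A→T, transversion), site 34 (G→C, transversion), site 36 (G→A, transition).
Of the 7 differences, 2 transitions and 5 transversions, so the answer is 2.

2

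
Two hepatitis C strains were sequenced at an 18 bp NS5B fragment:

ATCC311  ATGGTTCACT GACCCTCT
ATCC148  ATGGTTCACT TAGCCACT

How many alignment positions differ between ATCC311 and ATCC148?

The sequences differ at positions 11 (G/T), 13 (C/G), 16 (T/A).
That gives 3 mismatches out of 18 aligned sites, so the Hamming distance is 3.

3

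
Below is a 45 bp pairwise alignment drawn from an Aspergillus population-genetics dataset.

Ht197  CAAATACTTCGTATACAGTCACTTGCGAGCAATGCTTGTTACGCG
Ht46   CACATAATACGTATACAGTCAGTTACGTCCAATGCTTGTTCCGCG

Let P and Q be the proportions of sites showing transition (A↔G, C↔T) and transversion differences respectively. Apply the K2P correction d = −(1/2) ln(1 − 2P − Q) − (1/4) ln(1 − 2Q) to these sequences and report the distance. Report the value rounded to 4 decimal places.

0.2047

Mismatches occur at site 3 (A↔C, transversion), site 7 (C↔A, transversion), site 9 (T↔A, transversion), site 22 (C↔G, transversion), site 25 (G↔A, transition), site 28 (A↔T, transversion), site 29 (G↔C, transversion), site 41 (A↔C, transversion).
Of the 8 differences, 1 transition and 7 transversions over 45 sites: P = 1/45 = 0.022222, Q = 7/45 = 0.155556.
d = −0.5·ln(0.800000) − 0.25·ln(0.688888) = −0.5·(-0.223144) − 0.25·(-0.372677) = 0.2047.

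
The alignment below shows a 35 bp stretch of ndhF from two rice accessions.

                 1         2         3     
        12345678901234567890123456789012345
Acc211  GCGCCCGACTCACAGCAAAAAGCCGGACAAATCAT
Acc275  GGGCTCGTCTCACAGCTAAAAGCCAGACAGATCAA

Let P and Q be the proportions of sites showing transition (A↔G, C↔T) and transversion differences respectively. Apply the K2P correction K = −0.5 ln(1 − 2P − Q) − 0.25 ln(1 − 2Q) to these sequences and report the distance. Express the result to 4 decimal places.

Mismatches occur at site 2 (C↔G, transversion), site 5 (C↔T, transition), site 8 (A↔T, transversion), site 17 (A↔T, transversion), site 25 (G↔A, transition), site 30 (A↔G, transition), site 35 (T↔A, transversion).
Of the 7 differences, 3 transitions and 4 transversions over 35 sites: P = 3/35 = 0.085714, Q = 4/35 = 0.114286.
d = −0.5·ln(0.714286) − 0.25·ln(0.771428) = −0.5·(-0.336472) − 0.25·(-0.259512) = 0.2331.

0.2331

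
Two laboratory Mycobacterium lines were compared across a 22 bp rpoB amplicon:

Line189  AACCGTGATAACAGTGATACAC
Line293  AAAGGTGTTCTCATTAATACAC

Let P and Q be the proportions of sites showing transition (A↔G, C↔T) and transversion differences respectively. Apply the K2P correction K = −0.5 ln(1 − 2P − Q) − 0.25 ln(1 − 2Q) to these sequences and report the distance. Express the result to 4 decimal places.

0.4231

Mismatches occur at site 3 (C→A, transversion), site 4 (C→G, transversion), site 8 (A→T, transversion), site 10 (A→C, transversion), site 11 (A→T, transversion), site 14 (G→T, transversion), site 16 (G→A, transition).
Of the 7 differences, 1 transition and 6 transversions over 22 sites: P = 1/22 = 0.045455, Q = 6/22 = 0.272727.
d = −0.5·ln(0.636363) − 0.25·ln(0.454546) = −0.5·(-0.451986) − 0.25·(-0.788456) = 0.4231.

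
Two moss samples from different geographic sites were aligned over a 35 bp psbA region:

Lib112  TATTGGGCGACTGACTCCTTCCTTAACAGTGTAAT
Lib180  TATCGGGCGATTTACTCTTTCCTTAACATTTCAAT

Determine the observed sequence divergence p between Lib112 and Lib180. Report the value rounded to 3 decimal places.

0.200

The sequences differ at positions 4 (T/C), 11 (C/T), 13 (G/T), 18 (C/T), 29 (G/T), 31 (G/T), 32 (T/C).
There are 7 differences over 35 sites, so p = 7/35 = 0.200.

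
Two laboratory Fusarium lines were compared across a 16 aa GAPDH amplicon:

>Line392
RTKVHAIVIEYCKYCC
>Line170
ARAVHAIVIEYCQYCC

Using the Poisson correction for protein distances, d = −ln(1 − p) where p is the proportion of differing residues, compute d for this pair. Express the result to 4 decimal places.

The sequences differ at positions 1 (R/A), 2 (T/R), 3 (K/A), 13 (K/Q).
p = 4/16 = 0.250000.
d = −ln(1 − 0.250000) = −ln(0.750000) = 0.2877.

0.2877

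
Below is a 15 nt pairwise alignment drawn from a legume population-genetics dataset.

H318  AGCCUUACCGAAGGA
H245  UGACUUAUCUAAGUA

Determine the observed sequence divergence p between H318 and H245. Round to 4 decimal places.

Mismatches occur at site 1 (A/U), site 3 (C/A), site 8 (C/U), site 10 (G/U), site 14 (G/U).
There are 5 differences over 15 sites, so p = 5/15 = 0.3333.

0.3333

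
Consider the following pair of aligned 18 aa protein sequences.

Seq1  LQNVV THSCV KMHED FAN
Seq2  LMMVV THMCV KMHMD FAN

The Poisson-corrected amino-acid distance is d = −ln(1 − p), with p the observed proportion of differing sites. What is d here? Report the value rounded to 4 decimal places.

0.2513

The sequences differ at positions 2 (Q/M), 3 (N/M), 8 (S/M), 14 (E/M).
p = 4/18 = 0.222222.
d = −ln(1 − 0.222222) = −ln(0.777778) = 0.2513.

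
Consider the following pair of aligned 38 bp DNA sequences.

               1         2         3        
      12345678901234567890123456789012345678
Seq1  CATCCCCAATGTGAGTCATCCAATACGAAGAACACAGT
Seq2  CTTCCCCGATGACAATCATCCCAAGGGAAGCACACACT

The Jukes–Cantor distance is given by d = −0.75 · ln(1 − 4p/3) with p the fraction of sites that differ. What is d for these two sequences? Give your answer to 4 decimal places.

0.3658

Differing sites — 2:A/T; 8:A/G; 12:T/A; 13:G/C; 15:G/A; 22:A/C; 24:T/A; 25:A/G; 26:C/G; 31:A/C; 37:G/C.
p = 11/38 = 0.289474.
d = −0.75 · ln(1 − (4/3)·0.289474) = −0.75 · ln(0.614035) = −0.75 · (-0.487703) = 0.3658.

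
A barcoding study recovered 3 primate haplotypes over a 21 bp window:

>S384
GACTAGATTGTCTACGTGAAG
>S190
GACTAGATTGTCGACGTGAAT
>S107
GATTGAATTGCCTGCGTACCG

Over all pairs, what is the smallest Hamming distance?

2

Pairwise Hamming distances:
  S384 vs S190: 2
  S384 vs S107: 8
  S190 vs S107: 10
The smallest is 2, between S384 and S190.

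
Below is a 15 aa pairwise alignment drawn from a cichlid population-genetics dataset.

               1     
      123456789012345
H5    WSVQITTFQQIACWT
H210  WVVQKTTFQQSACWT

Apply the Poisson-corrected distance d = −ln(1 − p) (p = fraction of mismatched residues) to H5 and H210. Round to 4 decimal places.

Mismatches occur at site 2 (S↔V), site 5 (I↔K), site 11 (I↔S).
p = 3/15 = 0.200000.
d = −ln(1 − 0.200000) = −ln(0.800000) = 0.2231.

0.2231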